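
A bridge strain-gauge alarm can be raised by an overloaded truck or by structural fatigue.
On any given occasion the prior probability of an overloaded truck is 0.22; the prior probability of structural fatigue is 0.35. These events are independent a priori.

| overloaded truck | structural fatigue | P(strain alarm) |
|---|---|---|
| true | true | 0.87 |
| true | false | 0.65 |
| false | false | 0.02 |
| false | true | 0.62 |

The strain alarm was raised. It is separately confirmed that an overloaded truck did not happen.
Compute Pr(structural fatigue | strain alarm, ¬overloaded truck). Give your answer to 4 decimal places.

Pr(structural fatigue | strain alarm, ¬overloaded truck) ≈ 0.9435

Weight on structural fatigue=true, given the evidence: 0.62*0.35 = 0.217000
Normalizer over all consistent configurations: 0.02*0.65 + 0.62*0.35 = 0.230000
P(structural fatigue | strain alarm, ¬overloaded truck) = 0.217000/0.230000 ≈ 0.9435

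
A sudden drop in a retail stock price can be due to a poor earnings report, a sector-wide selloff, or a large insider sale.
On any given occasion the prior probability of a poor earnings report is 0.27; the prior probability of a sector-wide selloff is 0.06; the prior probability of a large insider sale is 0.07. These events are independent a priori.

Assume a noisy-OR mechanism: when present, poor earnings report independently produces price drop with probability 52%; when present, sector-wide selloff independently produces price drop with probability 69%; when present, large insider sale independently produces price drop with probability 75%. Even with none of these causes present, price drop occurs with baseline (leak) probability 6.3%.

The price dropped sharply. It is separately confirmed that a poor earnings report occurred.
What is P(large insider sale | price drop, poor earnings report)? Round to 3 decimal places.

P(large insider sale | price drop, poor earnings report) ≈ 0.106

Under noisy-OR, P(price drop | causes) = 1 − (1−0.063)·∏(1−qᵢ) over the active causes.
P(price drop | poor earnings report) = 0.55024*0.94*0.93 + 0.88756*0.94*0.07 + 0.860574*0.06*0.93 + 0.965144*0.06*0.07 = 0.481020 + 0.058401 + 0.048020 + 0.004054 = 0.591495
The large insider sale-present share is 0.058401 + 0.004054 = 0.062455.
P(large insider sale | price drop, poor earnings report) = 0.062455 / 0.591495 ≈ 0.106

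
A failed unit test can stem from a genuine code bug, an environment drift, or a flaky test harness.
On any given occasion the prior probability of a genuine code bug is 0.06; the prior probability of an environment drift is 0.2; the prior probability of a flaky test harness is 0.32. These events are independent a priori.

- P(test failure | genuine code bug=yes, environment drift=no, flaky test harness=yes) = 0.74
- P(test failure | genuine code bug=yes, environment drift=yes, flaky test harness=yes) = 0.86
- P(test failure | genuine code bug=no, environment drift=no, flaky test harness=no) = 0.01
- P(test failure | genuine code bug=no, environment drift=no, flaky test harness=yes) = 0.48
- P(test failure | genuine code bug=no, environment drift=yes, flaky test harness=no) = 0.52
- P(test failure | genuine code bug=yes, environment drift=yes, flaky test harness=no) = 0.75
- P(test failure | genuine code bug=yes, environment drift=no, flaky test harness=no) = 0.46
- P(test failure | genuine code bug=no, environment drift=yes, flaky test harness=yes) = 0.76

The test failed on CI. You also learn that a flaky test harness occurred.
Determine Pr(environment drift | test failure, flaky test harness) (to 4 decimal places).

Pr(environment drift | test failure, flaky test harness) ≈ 0.2787

P(test failure | flaky test harness) = 0.48×0.94×0.8 + 0.76×0.94×0.2 + 0.74×0.06×0.8 + 0.86×0.06×0.2 = 0.360960 + 0.142880 + 0.035520 + 0.010320 = 0.549680
Restricting to configurations with environment drift present: 0.142880 + 0.010320 = 0.153200.
P(environment drift | test failure, flaky test harness) = 0.153200 / 0.549680 ≈ 0.2787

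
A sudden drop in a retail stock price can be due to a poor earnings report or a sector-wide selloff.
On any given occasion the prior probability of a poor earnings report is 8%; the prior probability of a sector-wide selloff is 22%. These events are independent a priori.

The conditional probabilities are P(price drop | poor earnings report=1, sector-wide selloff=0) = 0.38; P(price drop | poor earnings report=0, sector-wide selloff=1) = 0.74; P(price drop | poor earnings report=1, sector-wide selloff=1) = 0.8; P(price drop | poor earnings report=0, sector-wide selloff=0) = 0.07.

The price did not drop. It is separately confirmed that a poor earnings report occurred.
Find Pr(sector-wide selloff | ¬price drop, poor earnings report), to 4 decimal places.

Pr(sector-wide selloff | ¬price drop, poor earnings report) ≈ 0.0834

P(¬price drop | poor earnings report) = 0.62·0.78 + 0.2·0.22 = 0.483600 + 0.044000 = 0.527600
The sector-wide selloff-present share is 0.2·0.22 = 0.044000.
Hence the posterior is 0.044000/0.527600 ≈ 0.0834.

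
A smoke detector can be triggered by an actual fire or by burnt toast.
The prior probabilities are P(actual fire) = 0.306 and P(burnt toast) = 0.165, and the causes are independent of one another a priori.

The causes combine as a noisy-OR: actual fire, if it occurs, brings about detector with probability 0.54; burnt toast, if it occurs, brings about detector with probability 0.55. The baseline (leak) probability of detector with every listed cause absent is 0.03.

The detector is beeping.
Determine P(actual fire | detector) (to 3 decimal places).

Under noisy-OR, P(detector | causes) = 1 − (1−0.03)·∏(1−qᵢ) over the active causes.
Weight on actual fire=true, given the evidence: 0.141501 + 0.040352 = 0.181853
Denominator P(detector): 0.03*0.694*0.835 + 0.5635*0.694*0.165 + 0.5538*0.306*0.835 + 0.79921*0.306*0.165 = 0.263764
Posterior = 0.181853 / 0.263764 ≈ 0.689

P(actual fire | detector) ≈ 0.689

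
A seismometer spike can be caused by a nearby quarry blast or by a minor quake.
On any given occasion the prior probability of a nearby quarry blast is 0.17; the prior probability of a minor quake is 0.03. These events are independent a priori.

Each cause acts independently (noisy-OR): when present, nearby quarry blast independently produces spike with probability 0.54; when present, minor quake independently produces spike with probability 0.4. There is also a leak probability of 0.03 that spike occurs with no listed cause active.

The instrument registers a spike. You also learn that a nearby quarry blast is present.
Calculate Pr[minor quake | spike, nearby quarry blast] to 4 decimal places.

Under noisy-OR, P(spike | causes) = 1 − (1−0.03)·∏(1−qᵢ) over the active causes.
P(spike | nearby quarry blast) = 0.5538*0.97 + 0.73228*0.03 = 0.537186 + 0.021968 = 0.559154
Of this, 0.021968 comes from 0.73228*0.03 (the minor quake=true cases).
Hence the posterior is 0.021968/0.559154 ≈ 0.0393.

Pr[minor quake | spike, nearby quarry blast] ≈ 0.0393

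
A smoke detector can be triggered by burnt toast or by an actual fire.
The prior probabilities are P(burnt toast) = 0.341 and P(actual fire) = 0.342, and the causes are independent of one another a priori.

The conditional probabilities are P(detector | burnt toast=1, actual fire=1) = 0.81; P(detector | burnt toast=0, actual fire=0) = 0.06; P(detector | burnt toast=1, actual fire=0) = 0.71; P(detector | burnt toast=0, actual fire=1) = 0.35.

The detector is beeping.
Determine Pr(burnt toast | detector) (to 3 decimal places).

For the numerator, keep only burnt toast=true terms: 0.159308 + 0.094464 = 0.253772
Denominator P(detector): 0.06*0.659*0.658 + 0.35*0.659*0.342 + 0.71*0.341*0.658 + 0.81*0.341*0.342 = 0.358671
P(burnt toast | detector) = 0.253772/0.358671 ≈ 0.708

Pr(burnt toast | detector) ≈ 0.708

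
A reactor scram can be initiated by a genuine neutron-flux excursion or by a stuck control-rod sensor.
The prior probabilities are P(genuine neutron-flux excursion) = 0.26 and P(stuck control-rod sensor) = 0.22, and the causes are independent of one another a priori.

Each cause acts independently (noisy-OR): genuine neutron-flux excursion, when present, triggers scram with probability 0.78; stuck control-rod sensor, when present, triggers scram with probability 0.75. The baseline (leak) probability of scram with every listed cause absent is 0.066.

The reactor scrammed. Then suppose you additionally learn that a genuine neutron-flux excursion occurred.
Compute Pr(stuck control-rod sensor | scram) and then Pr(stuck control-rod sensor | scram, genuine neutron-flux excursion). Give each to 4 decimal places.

Pr(stuck control-rod sensor | scram) ≈ 0.4733; Pr(stuck control-rod sensor | scram, genuine neutron-flux excursion) ≈ 0.2519

Under noisy-OR, P(scram | causes) = 1 − (1−0.066)·∏(1−qᵢ) over the active causes.
By total probability over the 4 (genuine neutron-flux excursion, stuck control-rod sensor) configurations:
  P(scram) = 0.066*0.74*0.78 + 0.7665*0.74*0.22 + 0.79452*0.26*0.78 + 0.94863*0.26*0.22
        = 0.038095 + 0.124786 + 0.161129 + 0.054262 = 0.378272
The terms with stuck control-rod sensor present sum to 0.179048, so
  P(stuck control-rod sensor | scram) = 0.179048 / 0.378272 ≈ 0.4733

With the extra evidence:
Numerator (weight on configurations with stuck control-rod sensor): 0.94863·0.22 = 0.208699
The normalizing constant is 0.79452·0.78 + 0.94863·0.22 = 0.828425
P(stuck control-rod sensor | scram, genuine neutron-flux excursion) = 0.208699/0.828425 ≈ 0.2519
Conditioning on genuine neutron-flux excursion lowers the posterior on stuck control-rod sensor: the classic explaining-away effect in a common-effect structure.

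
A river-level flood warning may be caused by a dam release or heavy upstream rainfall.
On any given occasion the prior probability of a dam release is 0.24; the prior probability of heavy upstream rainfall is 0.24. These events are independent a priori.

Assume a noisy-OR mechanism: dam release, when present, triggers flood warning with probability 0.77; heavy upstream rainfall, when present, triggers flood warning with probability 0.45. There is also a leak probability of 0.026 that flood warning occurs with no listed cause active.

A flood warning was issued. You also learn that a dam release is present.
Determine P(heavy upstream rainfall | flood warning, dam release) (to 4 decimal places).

Under noisy-OR, P(flood warning | causes) = 1 − (1−0.026)·∏(1−qᵢ) over the active causes.
For the numerator, keep only heavy upstream rainfall=true terms: 0.876789*0.24 = 0.210429
Denominator P(flood warning | dam release): 0.77598*0.76 + 0.876789*0.24 = 0.800174
P(heavy upstream rainfall | flood warning, dam release) = 0.210429/0.800174 ≈ 0.2630

P(heavy upstream rainfall | flood warning, dam release) ≈ 0.2630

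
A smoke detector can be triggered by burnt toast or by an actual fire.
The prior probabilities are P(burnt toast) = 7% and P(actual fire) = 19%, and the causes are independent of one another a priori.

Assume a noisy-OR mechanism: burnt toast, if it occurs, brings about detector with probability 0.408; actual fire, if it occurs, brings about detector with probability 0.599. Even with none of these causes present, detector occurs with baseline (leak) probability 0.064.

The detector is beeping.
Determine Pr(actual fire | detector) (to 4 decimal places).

Under noisy-OR, P(detector | causes) = 1 − (1−0.064)·∏(1−qᵢ) over the active causes.
Numerator (weight on configurations with actual fire): 0.110378 + 0.010345 = 0.120723
Normalizer over all consistent configurations: 0.064*0.93*0.81 + 0.624664*0.93*0.19 + 0.445888*0.07*0.81 + 0.777801*0.07*0.19 = 0.194216
Posterior = 0.120723 / 0.194216 ≈ 0.6216

Pr(actual fire | detector) ≈ 0.6216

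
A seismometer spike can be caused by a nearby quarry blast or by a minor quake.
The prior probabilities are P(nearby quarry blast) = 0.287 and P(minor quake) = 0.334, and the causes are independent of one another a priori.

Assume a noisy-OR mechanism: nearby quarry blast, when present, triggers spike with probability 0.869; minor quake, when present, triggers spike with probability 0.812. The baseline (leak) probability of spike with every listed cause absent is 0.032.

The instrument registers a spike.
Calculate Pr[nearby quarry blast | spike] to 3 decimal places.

Under noisy-OR, P(spike | causes) = 1 − (1−0.032)·∏(1−qᵢ) over the active causes.
Numerator (weight on configurations with nearby quarry blast): 0.166904 + 0.093573 = 0.260477
Denominator P(spike): 0.032·0.713·0.666 + 0.818016·0.713·0.334 + 0.873192·0.287·0.666 + 0.97616·0.287·0.334 = 0.470476
P(nearby quarry blast | spike) = 0.260477/0.470476 ≈ 0.554

Pr[nearby quarry blast | spike] ≈ 0.554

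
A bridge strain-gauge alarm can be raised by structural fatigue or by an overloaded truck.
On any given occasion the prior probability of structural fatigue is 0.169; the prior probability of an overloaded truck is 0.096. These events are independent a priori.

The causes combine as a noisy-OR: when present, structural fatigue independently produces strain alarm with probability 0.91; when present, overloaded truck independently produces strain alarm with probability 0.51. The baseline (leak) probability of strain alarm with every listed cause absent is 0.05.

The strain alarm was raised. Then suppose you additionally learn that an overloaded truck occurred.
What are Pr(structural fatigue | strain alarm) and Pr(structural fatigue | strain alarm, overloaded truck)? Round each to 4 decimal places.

Pr(structural fatigue | strain alarm) ≈ 0.6594; Pr(structural fatigue | strain alarm, overloaded truck) ≈ 0.2672

Under noisy-OR, P(strain alarm | causes) = 1 − (1−0.05)·∏(1−qᵢ) over the active causes.
By total probability over the 4 (structural fatigue, overloaded truck) configurations:
  P(strain alarm) = 0.05×0.831×0.904 + 0.5345×0.831×0.096 + 0.9145×0.169×0.904 + 0.958105×0.169×0.096
        = 0.037561 + 0.042640 + 0.139714 + 0.015544 = 0.235459
Configurations with structural fatigue contribute 0.155258, so
  P(structural fatigue | strain alarm) = 0.155258 / 0.235459 ≈ 0.6594

Now also conditioning on overloaded truck=true:
Numerator (weight on configurations with structural fatigue): 0.958105×0.169 = 0.161920
Normalizer over all consistent configurations: 0.5345×0.831 + 0.958105×0.169 = 0.606089
Posterior = 0.161920 / 0.606089 ≈ 0.2672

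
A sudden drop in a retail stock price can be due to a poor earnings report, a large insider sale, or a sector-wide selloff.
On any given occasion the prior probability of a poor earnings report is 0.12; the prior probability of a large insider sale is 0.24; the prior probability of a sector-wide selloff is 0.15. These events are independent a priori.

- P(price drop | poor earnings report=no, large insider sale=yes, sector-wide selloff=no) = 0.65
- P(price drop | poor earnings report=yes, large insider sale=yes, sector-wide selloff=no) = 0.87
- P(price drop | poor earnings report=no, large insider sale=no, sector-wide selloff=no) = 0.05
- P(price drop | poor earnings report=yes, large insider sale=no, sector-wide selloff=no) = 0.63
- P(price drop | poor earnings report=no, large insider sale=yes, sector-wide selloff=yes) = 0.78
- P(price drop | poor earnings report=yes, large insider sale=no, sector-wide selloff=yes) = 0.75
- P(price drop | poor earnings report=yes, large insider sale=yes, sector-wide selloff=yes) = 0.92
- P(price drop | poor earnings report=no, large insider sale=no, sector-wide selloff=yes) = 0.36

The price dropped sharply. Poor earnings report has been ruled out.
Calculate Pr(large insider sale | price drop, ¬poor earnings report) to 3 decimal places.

Enumerate the 4 (large insider sale, sector-wide selloff) configurations and weight by the priors:
  P(price drop | ¬poor earnings report) = 0.05*0.76*0.85 + 0.36*0.76*0.15 + 0.65*0.24*0.85 + 0.78*0.24*0.15
        = 0.032300 + 0.041040 + 0.132600 + 0.028080 = 0.234020
Keeping only the large insider sale-present terms gives 0.160680, so
  P(large insider sale | price drop, ¬poor earnings report) = 0.160680 / 0.234020 ≈ 0.687

Pr(large insider sale | price drop, ¬poor earnings report) ≈ 0.687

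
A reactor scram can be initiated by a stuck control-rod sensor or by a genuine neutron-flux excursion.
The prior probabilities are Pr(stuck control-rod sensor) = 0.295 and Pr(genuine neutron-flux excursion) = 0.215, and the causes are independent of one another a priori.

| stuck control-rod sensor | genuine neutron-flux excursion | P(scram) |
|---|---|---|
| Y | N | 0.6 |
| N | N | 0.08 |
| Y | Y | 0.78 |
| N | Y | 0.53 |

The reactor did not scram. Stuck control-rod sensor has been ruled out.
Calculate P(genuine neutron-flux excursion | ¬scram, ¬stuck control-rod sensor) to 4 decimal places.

P(genuine neutron-flux excursion | ¬scram, ¬stuck control-rod sensor) ≈ 0.1227

P(¬scram | ¬stuck control-rod sensor) = 0.92·0.785 + 0.47·0.215 = 0.722200 + 0.101050 = 0.823250
The genuine neutron-flux excursion-present share is 0.47·0.215 = 0.101050.
Hence the posterior is 0.101050/0.823250 ≈ 0.1227.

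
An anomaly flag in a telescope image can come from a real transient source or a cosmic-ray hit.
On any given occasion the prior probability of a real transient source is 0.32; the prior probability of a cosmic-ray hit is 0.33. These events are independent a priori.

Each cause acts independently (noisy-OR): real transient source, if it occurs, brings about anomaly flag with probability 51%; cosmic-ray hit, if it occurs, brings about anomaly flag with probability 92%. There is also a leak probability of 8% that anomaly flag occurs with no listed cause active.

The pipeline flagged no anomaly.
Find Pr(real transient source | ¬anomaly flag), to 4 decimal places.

Pr(real transient source | ¬anomaly flag) ≈ 0.1874

Under noisy-OR, P(anomaly flag | causes) = 1 − (1−0.08)·∏(1−qᵢ) over the active causes.
By total probability over the 4 (real transient source, cosmic-ray hit) configurations:
  P(¬anomaly flag) = 0.92*0.68*0.67 + 0.0736*0.68*0.33 + 0.4508*0.32*0.67 + 0.036064*0.32*0.33
        = 0.419152 + 0.016516 + 0.096652 + 0.003808 = 0.536128
The terms with real transient source present sum to 0.100460, so
  P(real transient source | ¬anomaly flag) = 0.100460 / 0.536128 ≈ 0.1874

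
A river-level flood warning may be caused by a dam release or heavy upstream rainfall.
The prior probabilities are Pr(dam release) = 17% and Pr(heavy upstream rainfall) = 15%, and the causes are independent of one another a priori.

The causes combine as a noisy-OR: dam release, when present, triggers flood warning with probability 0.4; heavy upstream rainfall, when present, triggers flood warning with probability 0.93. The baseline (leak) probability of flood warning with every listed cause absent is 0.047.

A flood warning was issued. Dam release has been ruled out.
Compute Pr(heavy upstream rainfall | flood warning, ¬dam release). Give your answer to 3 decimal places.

Pr(heavy upstream rainfall | flood warning, ¬dam release) ≈ 0.778

Under noisy-OR, P(flood warning | causes) = 1 − (1−0.047)·∏(1−qᵢ) over the active causes.
Weight on heavy upstream rainfall=true, given the evidence: 0.93329*0.15 = 0.139993
Denominator P(flood warning | ¬dam release): 0.047*0.85 + 0.93329*0.15 = 0.179943
P(heavy upstream rainfall | flood warning, ¬dam release) = 0.139993/0.179943 ≈ 0.778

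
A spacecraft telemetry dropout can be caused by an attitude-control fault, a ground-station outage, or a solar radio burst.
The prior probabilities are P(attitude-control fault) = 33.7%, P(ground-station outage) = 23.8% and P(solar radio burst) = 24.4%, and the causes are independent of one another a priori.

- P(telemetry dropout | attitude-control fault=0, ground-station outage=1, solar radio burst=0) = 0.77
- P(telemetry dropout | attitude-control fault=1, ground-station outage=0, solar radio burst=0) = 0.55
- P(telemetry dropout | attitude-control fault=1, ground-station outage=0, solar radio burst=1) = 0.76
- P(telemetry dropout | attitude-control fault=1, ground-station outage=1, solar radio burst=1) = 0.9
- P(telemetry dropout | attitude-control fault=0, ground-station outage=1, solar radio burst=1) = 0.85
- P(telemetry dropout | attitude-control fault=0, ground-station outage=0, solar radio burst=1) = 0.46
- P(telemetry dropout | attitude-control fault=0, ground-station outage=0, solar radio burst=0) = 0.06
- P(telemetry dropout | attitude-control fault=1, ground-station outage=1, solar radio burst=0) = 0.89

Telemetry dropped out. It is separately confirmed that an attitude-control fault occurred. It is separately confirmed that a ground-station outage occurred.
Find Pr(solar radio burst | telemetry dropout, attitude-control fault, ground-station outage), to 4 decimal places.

Pr(solar radio burst | telemetry dropout, attitude-control fault, ground-station outage) ≈ 0.2461

P(telemetry dropout | attitude-control fault, ground-station outage) = 0.89*0.756 + 0.9*0.244 = 0.672840 + 0.219600 = 0.892440
Restricting to configurations with solar radio burst present: 0.9*0.244 = 0.219600.
So P(solar radio burst | telemetry dropout, attitude-control fault, ground-station outage) = 0.219600/0.892440 ≈ 0.2461.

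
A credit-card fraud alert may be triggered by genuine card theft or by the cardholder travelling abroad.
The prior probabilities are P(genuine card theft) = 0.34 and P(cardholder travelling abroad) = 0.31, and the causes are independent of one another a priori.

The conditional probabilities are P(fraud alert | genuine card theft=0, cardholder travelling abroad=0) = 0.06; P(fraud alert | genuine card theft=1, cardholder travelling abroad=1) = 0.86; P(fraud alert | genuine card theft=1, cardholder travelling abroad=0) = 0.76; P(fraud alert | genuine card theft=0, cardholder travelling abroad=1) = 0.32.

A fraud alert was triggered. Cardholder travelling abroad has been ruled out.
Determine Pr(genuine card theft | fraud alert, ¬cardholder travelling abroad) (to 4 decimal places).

P(fraud alert | ¬cardholder travelling abroad) = 0.06*0.66 + 0.76*0.34 = 0.039600 + 0.258400 = 0.298000
The genuine card theft-present share is 0.76*0.34 = 0.258400.
Hence the posterior is 0.258400/0.298000 ≈ 0.8671.

Pr(genuine card theft | fraud alert, ¬cardholder travelling abroad) ≈ 0.8671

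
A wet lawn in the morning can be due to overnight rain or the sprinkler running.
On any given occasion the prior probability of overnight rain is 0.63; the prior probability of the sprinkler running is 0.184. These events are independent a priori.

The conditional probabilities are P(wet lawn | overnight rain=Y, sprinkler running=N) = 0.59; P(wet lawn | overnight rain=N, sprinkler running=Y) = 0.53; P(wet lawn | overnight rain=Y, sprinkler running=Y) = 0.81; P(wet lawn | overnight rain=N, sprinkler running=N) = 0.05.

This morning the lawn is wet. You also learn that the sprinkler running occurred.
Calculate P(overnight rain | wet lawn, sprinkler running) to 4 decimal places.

Sum P(wet lawn|·) weighted by the priors over both values of overnight rain:
  P(wet lawn | sprinkler running) = 0.53×0.37 + 0.81×0.63
        = 0.196100 + 0.510300 = 0.706400
Configurations with overnight rain contribute 0.510300, so
  P(overnight rain | wet lawn, sprinkler running) = 0.510300 / 0.706400 ≈ 0.7224

P(overnight rain | wet lawn, sprinkler running) ≈ 0.7224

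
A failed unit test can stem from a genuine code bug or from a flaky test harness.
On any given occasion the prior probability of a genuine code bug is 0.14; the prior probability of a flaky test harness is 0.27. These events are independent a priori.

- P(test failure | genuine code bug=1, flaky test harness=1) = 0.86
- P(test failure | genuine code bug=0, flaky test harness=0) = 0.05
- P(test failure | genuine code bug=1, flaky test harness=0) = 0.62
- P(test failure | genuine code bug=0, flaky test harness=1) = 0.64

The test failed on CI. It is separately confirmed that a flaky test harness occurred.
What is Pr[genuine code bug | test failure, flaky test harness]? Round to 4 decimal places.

P(test failure | flaky test harness) = 0.64·0.86 + 0.86·0.14 = 0.550400 + 0.120400 = 0.670800
Restricting to configurations with genuine code bug present: 0.86·0.14 = 0.120400.
Hence the posterior is 0.120400/0.670800 ≈ 0.1795.

Pr[genuine code bug | test failure, flaky test harness] ≈ 0.1795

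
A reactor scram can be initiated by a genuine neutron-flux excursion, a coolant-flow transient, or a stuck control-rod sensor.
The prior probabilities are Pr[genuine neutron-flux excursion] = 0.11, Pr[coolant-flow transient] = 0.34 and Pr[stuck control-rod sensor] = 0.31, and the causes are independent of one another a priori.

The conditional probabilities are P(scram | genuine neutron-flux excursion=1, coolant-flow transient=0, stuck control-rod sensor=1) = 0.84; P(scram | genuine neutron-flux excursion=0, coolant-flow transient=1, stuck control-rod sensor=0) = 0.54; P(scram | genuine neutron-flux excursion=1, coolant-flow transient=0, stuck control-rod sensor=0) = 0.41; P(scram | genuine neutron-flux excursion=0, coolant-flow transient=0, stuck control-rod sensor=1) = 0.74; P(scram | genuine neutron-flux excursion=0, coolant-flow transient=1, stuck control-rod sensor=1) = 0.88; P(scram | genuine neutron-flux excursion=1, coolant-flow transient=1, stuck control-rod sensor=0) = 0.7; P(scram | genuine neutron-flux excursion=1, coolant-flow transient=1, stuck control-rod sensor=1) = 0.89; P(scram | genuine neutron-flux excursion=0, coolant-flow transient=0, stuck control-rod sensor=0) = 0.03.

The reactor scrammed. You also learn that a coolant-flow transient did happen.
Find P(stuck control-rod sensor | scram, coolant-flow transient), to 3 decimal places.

P(scram | coolant-flow transient) = 0.54·0.89·0.69 + 0.88·0.89·0.31 + 0.7·0.11·0.69 + 0.89·0.11·0.31 = 0.331614 + 0.242792 + 0.053130 + 0.030349 = 0.657885
The stuck control-rod sensor-present share is 0.242792 + 0.030349 = 0.273141.
Hence the posterior is 0.273141/0.657885 ≈ 0.415.

P(stuck control-rod sensor | scram, coolant-flow transient) ≈ 0.415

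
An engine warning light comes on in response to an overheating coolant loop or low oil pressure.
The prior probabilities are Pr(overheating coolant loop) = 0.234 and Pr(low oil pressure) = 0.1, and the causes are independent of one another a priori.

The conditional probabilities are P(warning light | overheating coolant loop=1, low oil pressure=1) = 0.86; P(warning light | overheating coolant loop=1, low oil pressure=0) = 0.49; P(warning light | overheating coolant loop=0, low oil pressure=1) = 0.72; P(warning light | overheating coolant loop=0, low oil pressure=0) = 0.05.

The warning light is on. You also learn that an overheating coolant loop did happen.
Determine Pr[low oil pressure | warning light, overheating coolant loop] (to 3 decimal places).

Pr[low oil pressure | warning light, overheating coolant loop] ≈ 0.163

P(warning light | overheating coolant loop) = 0.49·0.9 + 0.86·0.1 = 0.441000 + 0.086000 = 0.527000
Restricting to configurations with low oil pressure present: 0.86·0.1 = 0.086000.
Hence the posterior is 0.086000/0.527000 ≈ 0.163.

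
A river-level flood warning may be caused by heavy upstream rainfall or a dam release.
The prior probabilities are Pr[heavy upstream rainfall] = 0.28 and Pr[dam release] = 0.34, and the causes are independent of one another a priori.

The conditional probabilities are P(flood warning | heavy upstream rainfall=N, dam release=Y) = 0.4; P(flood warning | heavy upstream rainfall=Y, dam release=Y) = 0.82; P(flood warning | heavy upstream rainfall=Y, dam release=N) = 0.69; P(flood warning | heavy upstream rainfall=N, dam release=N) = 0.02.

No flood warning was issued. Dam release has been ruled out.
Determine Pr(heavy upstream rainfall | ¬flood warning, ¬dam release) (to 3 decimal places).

Sum P(¬flood warning|·) weighted by the priors over both values of heavy upstream rainfall:
  P(¬flood warning | ¬dam release) = 0.98·0.72 + 0.31·0.28
        = 0.705600 + 0.086800 = 0.792400
Keeping only the heavy upstream rainfall-present terms gives 0.086800, so
  P(heavy upstream rainfall | ¬flood warning, ¬dam release) = 0.086800 / 0.792400 ≈ 0.110

Pr(heavy upstream rainfall | ¬flood warning, ¬dam release) ≈ 0.110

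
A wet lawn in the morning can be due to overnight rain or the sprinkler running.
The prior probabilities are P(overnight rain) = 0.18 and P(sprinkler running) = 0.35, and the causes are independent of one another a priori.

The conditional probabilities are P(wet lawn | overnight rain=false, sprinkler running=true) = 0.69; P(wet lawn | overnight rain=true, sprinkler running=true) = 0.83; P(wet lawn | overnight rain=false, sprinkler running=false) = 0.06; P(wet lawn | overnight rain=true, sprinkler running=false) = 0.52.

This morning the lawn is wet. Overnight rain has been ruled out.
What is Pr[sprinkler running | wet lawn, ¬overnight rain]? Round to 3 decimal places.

Pr[sprinkler running | wet lawn, ¬overnight rain] ≈ 0.861

P(wet lawn | ¬overnight rain) = 0.06·0.65 + 0.69·0.35 = 0.039000 + 0.241500 = 0.280500
The sprinkler running-present share is 0.69·0.35 = 0.241500.
So P(sprinkler running | wet lawn, ¬overnight rain) = 0.241500/0.280500 ≈ 0.861.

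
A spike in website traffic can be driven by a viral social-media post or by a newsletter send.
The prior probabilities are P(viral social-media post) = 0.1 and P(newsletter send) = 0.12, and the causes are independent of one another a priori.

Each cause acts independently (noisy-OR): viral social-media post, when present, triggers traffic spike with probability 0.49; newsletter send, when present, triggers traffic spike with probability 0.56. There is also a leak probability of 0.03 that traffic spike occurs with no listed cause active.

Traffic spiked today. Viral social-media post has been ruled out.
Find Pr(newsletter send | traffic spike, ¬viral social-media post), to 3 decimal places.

Under noisy-OR, P(traffic spike | causes) = 1 − (1−0.03)·∏(1−qᵢ) over the active causes.
P(traffic spike | ¬viral social-media post) = 0.03×0.88 + 0.5732×0.12 = 0.026400 + 0.068784 = 0.095184
The newsletter send-present share is 0.5732×0.12 = 0.068784.
P(newsletter send | traffic spike, ¬viral social-media post) = 0.068784 / 0.095184 ≈ 0.723

Pr(newsletter send | traffic spike, ¬viral social-media post) ≈ 0.723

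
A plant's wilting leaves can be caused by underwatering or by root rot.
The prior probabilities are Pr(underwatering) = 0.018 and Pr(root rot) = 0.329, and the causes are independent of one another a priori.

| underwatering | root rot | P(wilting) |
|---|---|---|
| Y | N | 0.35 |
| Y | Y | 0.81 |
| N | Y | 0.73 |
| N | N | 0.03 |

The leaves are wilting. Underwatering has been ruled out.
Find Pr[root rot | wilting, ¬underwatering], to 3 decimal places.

Numerator (weight on configurations with root rot): 0.73·0.329 = 0.240170
The normalizing constant is 0.03·0.671 + 0.73·0.329 = 0.260300
Posterior = 0.240170 / 0.260300 ≈ 0.923

Pr[root rot | wilting, ¬underwatering] ≈ 0.923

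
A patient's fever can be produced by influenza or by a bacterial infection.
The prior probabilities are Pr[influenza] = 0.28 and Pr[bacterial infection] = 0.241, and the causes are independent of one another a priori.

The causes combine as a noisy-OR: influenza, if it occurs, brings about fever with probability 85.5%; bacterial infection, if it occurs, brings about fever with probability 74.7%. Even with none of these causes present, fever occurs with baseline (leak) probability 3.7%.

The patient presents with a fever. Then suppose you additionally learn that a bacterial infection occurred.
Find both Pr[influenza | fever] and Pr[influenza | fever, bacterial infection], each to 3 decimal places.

Under noisy-OR, P(fever | causes) = 1 − (1−0.037)·∏(1−qᵢ) over the active causes.
Numerator (weight on configurations with influenza): 0.182845 + 0.065096 = 0.247941
The normalizing constant is 0.037*0.72*0.759 + 0.756361*0.72*0.241 + 0.860365*0.28*0.759 + 0.964672*0.28*0.241 = 0.399405
Posterior = 0.247941 / 0.399405 ≈ 0.621

With the extra evidence:
Enumerate both values of influenza and weight by the priors:
  P(fever | bacterial infection) = 0.756361·0.72 + 0.964672·0.28
        = 0.544580 + 0.270108 = 0.814688
Keeping only the influenza-present terms gives 0.270108, so
  P(influenza | fever, bacterial infection) = 0.270108 / 0.814688 ≈ 0.332
This is intercausal reasoning (explaining away): once bacterial infection accounts for the fever, influenza becomes less likely.

Pr[influenza | fever] ≈ 0.621; Pr[influenza | fever, bacterial infection] ≈ 0.332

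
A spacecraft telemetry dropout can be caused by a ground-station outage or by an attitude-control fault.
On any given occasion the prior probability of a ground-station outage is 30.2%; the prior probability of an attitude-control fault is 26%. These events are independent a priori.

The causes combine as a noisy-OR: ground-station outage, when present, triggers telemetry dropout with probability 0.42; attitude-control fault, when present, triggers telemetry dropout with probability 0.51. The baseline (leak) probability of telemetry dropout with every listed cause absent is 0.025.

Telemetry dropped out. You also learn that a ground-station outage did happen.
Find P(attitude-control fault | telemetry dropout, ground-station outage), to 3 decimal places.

P(attitude-control fault | telemetry dropout, ground-station outage) ≈ 0.369

Under noisy-OR, P(telemetry dropout | causes) = 1 − (1−0.025)·∏(1−qᵢ) over the active causes.
P(telemetry dropout | ground-station outage) = 0.4345·0.74 + 0.722905·0.26 = 0.321530 + 0.187955 = 0.509485
Restricting to configurations with attitude-control fault present: 0.722905·0.26 = 0.187955.
Hence the posterior is 0.187955/0.509485 ≈ 0.369.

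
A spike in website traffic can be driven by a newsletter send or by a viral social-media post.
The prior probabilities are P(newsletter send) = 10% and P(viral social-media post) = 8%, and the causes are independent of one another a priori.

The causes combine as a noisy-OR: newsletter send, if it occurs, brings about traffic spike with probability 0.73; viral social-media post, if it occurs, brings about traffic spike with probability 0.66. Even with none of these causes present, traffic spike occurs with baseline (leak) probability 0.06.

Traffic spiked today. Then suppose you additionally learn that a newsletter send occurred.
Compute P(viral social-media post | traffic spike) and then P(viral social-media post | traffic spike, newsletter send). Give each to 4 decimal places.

P(viral social-media post | traffic spike) ≈ 0.3224; P(viral social-media post | traffic spike, newsletter send) ≈ 0.0962

Under noisy-OR, P(traffic spike | causes) = 1 − (1−0.06)·∏(1−qᵢ) over the active causes.
Enumerate the 4 (newsletter send, viral social-media post) configurations and weight by the priors:
  P(traffic spike) = 0.06*0.9*0.92 + 0.6804*0.9*0.08 + 0.7462*0.1*0.92 + 0.913708*0.1*0.08
        = 0.049680 + 0.048989 + 0.068650 + 0.007310 = 0.174629
The terms with viral social-media post present sum to 0.056299, so
  P(viral social-media post | traffic spike) = 0.056299 / 0.174629 ≈ 0.3224

Now condition on the additional information:
P(traffic spike | newsletter send) = 0.7462·0.92 + 0.913708·0.08 = 0.686504 + 0.073097 = 0.759601
Restricting to configurations with viral social-media post present: 0.913708·0.08 = 0.073097.
P(viral social-media post | traffic spike, newsletter send) = 0.073097 / 0.759601 ≈ 0.0962
— newsletter send explains away the evidence for viral social-media post.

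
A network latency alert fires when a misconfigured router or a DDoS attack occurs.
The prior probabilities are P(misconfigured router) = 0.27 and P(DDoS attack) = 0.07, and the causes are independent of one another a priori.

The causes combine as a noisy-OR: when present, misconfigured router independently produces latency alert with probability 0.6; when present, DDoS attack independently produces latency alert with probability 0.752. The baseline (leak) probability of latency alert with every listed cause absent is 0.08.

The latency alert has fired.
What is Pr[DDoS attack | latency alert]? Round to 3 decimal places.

Pr[DDoS attack | latency alert] ≈ 0.210

Under noisy-OR, P(latency alert | causes) = 1 − (1−0.08)·∏(1−qᵢ) over the active causes.
For the numerator, keep only DDoS attack=true terms: 0.039441 + 0.017175 = 0.056616
Denominator P(latency alert): 0.08·0.73·0.93 + 0.77184·0.73·0.07 + 0.632·0.27·0.93 + 0.908736·0.27·0.07 = 0.269623
P(DDoS attack | latency alert) = 0.056616/0.269623 ≈ 0.210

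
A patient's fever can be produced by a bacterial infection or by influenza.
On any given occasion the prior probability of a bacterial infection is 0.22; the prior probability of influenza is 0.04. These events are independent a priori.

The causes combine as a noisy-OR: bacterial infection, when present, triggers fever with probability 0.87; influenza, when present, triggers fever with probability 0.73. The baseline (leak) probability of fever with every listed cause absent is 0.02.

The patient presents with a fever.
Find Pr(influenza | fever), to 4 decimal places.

Under noisy-OR, P(fever | causes) = 1 − (1−0.02)·∏(1−qᵢ) over the active causes.
By total probability over the 4 (bacterial infection, influenza) configurations:
  P(fever) = 0.02*0.78*0.96 + 0.7354*0.78*0.04 + 0.8726*0.22*0.96 + 0.965602*0.22*0.04
        = 0.014976 + 0.022944 + 0.184293 + 0.008497 = 0.230710
Keeping only the influenza-present terms gives 0.031441, so
  P(influenza | fever) = 0.031441 / 0.230710 ≈ 0.1363

Pr(influenza | fever) ≈ 0.1363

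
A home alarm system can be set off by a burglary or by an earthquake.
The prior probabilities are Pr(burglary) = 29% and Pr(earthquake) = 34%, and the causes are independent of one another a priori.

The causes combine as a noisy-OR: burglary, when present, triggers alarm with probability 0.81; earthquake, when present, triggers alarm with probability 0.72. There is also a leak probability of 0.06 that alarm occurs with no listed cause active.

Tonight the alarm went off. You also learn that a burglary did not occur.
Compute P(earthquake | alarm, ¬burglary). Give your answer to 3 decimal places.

P(earthquake | alarm, ¬burglary) ≈ 0.864

Under noisy-OR, P(alarm | causes) = 1 − (1−0.06)·∏(1−qᵢ) over the active causes.
Enumerate both values of earthquake and weight by the priors:
  P(alarm | ¬burglary) = 0.06*0.66 + 0.7368*0.34
        = 0.039600 + 0.250512 = 0.290112
Configurations with earthquake contribute 0.250512, so
  P(earthquake | alarm, ¬burglary) = 0.250512 / 0.290112 ≈ 0.864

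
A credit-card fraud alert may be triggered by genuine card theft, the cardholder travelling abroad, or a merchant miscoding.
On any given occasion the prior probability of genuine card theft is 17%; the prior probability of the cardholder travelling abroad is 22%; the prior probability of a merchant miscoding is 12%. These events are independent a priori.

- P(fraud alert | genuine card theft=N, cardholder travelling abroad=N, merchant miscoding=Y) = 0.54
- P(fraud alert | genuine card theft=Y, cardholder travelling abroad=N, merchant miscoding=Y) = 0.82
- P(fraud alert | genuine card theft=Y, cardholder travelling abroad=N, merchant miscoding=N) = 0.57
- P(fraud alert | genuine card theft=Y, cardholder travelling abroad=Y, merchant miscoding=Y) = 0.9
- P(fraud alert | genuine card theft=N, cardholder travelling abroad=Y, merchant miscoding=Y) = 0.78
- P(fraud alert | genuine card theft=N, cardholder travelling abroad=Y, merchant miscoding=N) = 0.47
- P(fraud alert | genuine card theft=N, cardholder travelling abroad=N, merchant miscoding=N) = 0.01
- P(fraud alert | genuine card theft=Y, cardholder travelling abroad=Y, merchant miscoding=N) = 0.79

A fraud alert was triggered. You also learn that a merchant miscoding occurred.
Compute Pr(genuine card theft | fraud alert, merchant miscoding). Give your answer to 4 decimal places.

Weight on genuine card theft=true, given the evidence: 0.108732 + 0.033660 = 0.142392
The normalizing constant is 0.54·0.83·0.78 + 0.78·0.83·0.22 + 0.82·0.17·0.78 + 0.9·0.17·0.22 = 0.634416
Posterior = 0.142392 / 0.634416 ≈ 0.2244

Pr(genuine card theft | fraud alert, merchant miscoding) ≈ 0.2244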